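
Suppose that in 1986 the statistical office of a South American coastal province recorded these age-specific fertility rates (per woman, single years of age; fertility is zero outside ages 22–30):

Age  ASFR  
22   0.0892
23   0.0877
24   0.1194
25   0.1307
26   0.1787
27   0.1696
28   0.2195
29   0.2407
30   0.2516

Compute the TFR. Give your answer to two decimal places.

Sum of ASFRs = 0.0892 + 0.0877 + 0.1194 + 0.1307 + 0.1787 + 0.1696 + 0.2195 + 0.2407 + 0.2516 = 1.4871
TFR = 1.4871

1.49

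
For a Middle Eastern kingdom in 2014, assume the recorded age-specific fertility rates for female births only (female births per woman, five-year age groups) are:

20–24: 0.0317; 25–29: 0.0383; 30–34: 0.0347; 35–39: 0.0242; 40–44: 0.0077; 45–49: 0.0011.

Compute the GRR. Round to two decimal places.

Sum of female ASFRs = 0.0317 + 0.0383 + 0.0347 + 0.0242 + 0.0077 + 0.0011 = 0.1377
GRR = 5 × 0.1377 = 0.6885

0.69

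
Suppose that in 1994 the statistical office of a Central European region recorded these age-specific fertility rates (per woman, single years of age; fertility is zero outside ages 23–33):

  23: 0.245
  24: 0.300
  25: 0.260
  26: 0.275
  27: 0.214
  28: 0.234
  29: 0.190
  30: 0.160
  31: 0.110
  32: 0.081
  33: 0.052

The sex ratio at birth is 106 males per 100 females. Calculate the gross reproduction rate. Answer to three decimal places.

Proportion female at birth = 100 / (100 + 106) = 0.48544.
Sum of ASFRs = 0.245 + 0.300 + 0.260 + 0.275 + 0.214 + 0.234 + 0.190 + 0.160 + 0.110 + 0.081 + 0.052 = 2.121
TFR = 2.121
GRR = 0.48544 × 2.121 = 1.02962

1.030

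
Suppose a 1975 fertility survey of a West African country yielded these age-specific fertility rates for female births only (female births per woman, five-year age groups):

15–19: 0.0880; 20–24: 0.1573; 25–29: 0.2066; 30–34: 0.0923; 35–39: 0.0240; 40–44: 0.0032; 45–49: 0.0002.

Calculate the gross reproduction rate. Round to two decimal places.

Sum of female ASFRs = 0.0880 + 0.1573 + 0.2066 + 0.0923 + 0.0240 + 0.0032 + 0.0002 = 0.5716
GRR = 5 × 0.5716 = 2.858

2.86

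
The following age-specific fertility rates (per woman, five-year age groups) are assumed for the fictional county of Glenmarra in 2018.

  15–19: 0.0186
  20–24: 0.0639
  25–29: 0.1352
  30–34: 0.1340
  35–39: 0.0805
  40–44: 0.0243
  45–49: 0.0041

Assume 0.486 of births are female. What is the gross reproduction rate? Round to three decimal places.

Proportion female at birth = 0.486.
Sum of ASFRs = 0.0186 + 0.0639 + 0.1352 + 0.1340 + 0.0805 + 0.0243 + 0.0041 = 0.4606
TFR = 5 × 0.4606 = 2.303
GRR = 0.486 × 2.303 = 1.11926

1.119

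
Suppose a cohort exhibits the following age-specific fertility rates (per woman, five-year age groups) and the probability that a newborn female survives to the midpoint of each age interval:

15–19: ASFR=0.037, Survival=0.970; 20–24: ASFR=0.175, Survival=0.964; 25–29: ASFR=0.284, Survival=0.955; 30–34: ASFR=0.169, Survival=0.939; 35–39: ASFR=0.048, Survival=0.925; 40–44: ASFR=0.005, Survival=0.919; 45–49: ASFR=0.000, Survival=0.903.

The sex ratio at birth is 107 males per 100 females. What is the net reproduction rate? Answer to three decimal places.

Proportion female at birth = 100 / (100 + 107) = 0.48309.
Per-age-group product (5 × ASFR × survival probability):
  15–19: 5 × 0.037 × 0.970 = 0.17945
  20–24: 5 × 0.175 × 0.964 = 0.84350
  25–29: 5 × 0.284 × 0.955 = 1.35610
  30–34: 5 × 0.169 × 0.939 = 0.79346
  35–39: 5 × 0.048 × 0.925 = 0.22200
  40–44: 5 × 0.005 × 0.919 = 0.02298
  45–49: 5 × 0.000 × 0.903 = 0.00000
Sum = 3.41749
NRR = 0.48309 × 3.41749 = 1.65096
With NRR above 1 the population is above replacement fertility.

1.651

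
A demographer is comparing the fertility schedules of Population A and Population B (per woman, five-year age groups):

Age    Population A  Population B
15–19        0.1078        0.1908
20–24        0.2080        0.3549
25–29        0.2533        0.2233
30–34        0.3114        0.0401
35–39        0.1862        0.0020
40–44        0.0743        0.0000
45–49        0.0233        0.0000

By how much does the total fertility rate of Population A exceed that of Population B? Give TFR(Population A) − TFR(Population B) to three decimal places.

1.766

Population A:
  Sum of ASFRs = 0.1078 + 0.2080 + 0.2533 + 0.3114 + 0.1862 + 0.0743 + 0.0233 = 1.1643
  TFR = 5 × 1.1643 = 5.8215
Population B:
  Sum of ASFRs = 0.1908 + 0.3549 + 0.2233 + 0.0401 + 0.0020 + 0.0000 + 0.0000 = 0.8111
  TFR = 5 × 0.8111 = 4.0555
Difference = 5.8215 − 4.0555 = 1.766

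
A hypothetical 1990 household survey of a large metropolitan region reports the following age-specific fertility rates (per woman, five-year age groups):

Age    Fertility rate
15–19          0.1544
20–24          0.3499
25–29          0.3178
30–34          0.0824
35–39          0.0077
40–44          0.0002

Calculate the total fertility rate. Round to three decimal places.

Sum of ASFRs = 0.1544 + 0.3499 + 0.3178 + 0.0824 + 0.0077 + 0.0002 = 0.9124
TFR = 5 × 0.9124 = 4.562

4.562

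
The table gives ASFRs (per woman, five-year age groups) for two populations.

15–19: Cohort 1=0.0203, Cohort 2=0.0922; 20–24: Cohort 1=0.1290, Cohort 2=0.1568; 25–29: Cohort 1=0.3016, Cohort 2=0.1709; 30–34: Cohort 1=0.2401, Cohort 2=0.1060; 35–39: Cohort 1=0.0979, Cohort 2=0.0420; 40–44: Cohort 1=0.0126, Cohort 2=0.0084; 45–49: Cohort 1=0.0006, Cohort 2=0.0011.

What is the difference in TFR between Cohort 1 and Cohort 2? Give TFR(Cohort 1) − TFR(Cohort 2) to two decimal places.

1.12

Cohort 1:
  Sum of ASFRs = 0.0203 + 0.1290 + 0.3016 + 0.2401 + 0.0979 + 0.0126 + 0.0006 = 0.8021
  TFR = 5 × 0.8021 = 4.0105
Cohort 2:
  Sum of ASFRs = 0.0922 + 0.1568 + 0.1709 + 0.1060 + 0.0420 + 0.0084 + 0.0011 = 0.5774
  TFR = 5 × 0.5774 = 2.887
Difference = 4.0105 − 2.887 = 1.1235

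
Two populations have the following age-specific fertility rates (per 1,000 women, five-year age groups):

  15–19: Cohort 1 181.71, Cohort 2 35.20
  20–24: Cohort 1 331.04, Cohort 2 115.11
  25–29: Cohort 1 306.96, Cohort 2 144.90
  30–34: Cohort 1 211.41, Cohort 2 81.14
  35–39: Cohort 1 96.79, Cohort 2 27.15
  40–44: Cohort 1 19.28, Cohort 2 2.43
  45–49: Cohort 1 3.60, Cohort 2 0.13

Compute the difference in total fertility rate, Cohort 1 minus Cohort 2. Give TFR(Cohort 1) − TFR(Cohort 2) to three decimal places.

Cohort 1:
  Sum of ASFRs = 181.71 + 331.04 + 306.96 + 211.41 + 96.79 + 19.28 + 3.60 = 1150.79
  TFR = 5 × 1150.79 / 1000 = 5.75395
Cohort 2:
  Sum of ASFRs = 35.20 + 115.11 + 144.90 + 81.14 + 27.15 + 2.43 + 0.13 = 406.06
  TFR = 5 × 406.06 / 1000 = 2.0303
Difference = 5.75395 − 2.0303 = 3.72365

3.724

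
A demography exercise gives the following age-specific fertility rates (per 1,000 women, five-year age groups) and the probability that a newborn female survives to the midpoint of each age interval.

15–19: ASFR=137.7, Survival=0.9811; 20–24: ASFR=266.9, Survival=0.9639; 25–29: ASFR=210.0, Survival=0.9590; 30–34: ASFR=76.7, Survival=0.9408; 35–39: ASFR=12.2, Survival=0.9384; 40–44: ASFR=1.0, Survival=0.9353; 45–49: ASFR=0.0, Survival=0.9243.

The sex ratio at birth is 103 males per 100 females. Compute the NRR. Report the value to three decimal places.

Proportion female at birth = 100 / (100 + 103) = 0.49261.
Each age group contributes 5 × ASFR × survival:
  15–19: 5 × 137.7/1000 × 0.9811 = 0.67549
  20–24: 5 × 266.9/1000 × 0.9639 = 1.28632
  25–29: 5 × 210.0/1000 × 0.9590 = 1.00695
  30–34: 5 × 76.7/1000 × 0.9408 = 0.36080
  35–39: 5 × 12.2/1000 × 0.9384 = 0.05724
  40–44: 5 × 1.0/1000 × 0.9353 = 0.00468
  45–49: 5 × 0.0/1000 × 0.9243 = 0.00000
Sum = 3.39148
NRR = 0.49261 × 3.39148 = 1.67068

1.671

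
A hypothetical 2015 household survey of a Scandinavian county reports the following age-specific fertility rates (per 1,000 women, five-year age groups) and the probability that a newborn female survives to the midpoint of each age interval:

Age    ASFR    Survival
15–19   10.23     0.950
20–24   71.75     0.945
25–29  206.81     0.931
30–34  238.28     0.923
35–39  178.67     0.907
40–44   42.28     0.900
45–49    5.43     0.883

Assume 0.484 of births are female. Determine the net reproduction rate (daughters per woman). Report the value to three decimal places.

1.682

Proportion female at birth = 0.484.
Each age group contributes 5 × ASFR × survival:
  15–19: 5 × 10.23/1000 × 0.950 = 0.04859
  20–24: 5 × 71.75/1000 × 0.945 = 0.33902
  25–29: 5 × 206.81/1000 × 0.931 = 0.96270
  30–34: 5 × 238.28/1000 × 0.923 = 1.09966
  35–39: 5 × 178.67/1000 × 0.907 = 0.81027
  40–44: 5 × 42.28/1000 × 0.900 = 0.19026
  45–49: 5 × 5.43/1000 × 0.883 = 0.02397
Sum = 3.47447
NRR = 0.484 × 3.47447 = 1.68164
NRR > 1, so each generation more than replaces itself.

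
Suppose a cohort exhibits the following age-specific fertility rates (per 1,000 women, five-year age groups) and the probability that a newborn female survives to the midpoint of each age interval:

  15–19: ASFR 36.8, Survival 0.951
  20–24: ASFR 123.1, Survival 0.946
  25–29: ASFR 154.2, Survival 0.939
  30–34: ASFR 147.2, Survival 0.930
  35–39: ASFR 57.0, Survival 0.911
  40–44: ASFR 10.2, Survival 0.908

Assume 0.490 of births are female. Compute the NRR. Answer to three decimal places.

Proportion female at birth = 0.490.
Weighting each age-specific rate by interval width and survival:
  15–19: 5 × 36.8/1000 × 0.951 = 0.17498
  20–24: 5 × 123.1/1000 × 0.946 = 0.58226
  25–29: 5 × 154.2/1000 × 0.939 = 0.72397
  30–34: 5 × 147.2/1000 × 0.930 = 0.68448
  35–39: 5 × 57.0/1000 × 0.911 = 0.25964
  40–44: 5 × 10.2/1000 × 0.908 = 0.04631
Sum = 2.47164
NRR = 0.490 × 2.47164 = 1.21110
With NRR above 1 the population is above replacement fertility.

1.211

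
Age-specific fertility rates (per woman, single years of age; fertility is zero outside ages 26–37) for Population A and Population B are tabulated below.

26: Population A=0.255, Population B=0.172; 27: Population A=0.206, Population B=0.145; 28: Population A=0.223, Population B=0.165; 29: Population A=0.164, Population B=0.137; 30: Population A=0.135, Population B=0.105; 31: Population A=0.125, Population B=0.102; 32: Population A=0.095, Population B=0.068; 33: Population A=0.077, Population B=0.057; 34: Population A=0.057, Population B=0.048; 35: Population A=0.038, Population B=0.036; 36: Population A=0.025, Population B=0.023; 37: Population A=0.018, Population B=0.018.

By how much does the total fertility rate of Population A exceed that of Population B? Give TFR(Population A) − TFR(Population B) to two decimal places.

0.34

Population A:
  Sum of ASFRs = 0.255 + 0.206 + 0.223 + 0.164 + 0.135 + 0.125 + 0.095 + 0.077 + 0.057 + 0.038 + 0.025 + 0.018 = 1.418
  TFR = 1.418
Population B:
  Sum of ASFRs = 0.172 + 0.145 + 0.165 + 0.137 + 0.105 + 0.102 + 0.068 + 0.057 + 0.048 + 0.036 + 0.023 + 0.018 = 1.076
  TFR = 1.076
Difference = 1.418 − 1.076 = 0.342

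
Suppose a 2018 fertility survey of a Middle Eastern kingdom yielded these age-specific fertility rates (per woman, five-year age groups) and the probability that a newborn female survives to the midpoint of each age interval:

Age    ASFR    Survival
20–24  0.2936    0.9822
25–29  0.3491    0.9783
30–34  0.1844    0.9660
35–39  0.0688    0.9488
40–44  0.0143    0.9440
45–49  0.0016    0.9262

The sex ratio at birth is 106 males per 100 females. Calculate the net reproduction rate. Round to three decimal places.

Proportion female at birth = 100 / (100 + 106) = 0.48544.
Weighting each age-specific rate by interval width and survival:
  20–24: 5 × 0.2936 × 0.9822 = 1.44187
  25–29: 5 × 0.3491 × 0.9783 = 1.70762
  30–34: 5 × 0.1844 × 0.9660 = 0.89065
  35–39: 5 × 0.0688 × 0.9488 = 0.32639
  40–44: 5 × 0.0143 × 0.9440 = 0.06750
  45–49: 5 × 0.0016 × 0.9262 = 0.00741
Sum = 4.44144
NRR = 0.48544 × 4.44144 = 2.15605
NRR > 1, so each generation more than replaces itself.

2.156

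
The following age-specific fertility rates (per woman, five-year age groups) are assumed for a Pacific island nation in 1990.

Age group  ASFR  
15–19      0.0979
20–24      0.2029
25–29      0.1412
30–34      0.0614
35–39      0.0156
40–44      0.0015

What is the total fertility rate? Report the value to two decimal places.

Sum of ASFRs = 0.0979 + 0.2029 + 0.1412 + 0.0614 + 0.0156 + 0.0015 = 0.5205
TFR = 5 × 0.5205 = 2.6025

2.60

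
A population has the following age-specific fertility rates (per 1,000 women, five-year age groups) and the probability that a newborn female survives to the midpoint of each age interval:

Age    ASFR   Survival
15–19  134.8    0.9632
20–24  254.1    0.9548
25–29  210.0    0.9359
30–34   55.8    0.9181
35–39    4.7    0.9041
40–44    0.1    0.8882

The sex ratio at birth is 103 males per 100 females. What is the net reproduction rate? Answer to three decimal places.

Proportion female at birth = 100 / (100 + 103) = 0.49261.
Each age group contributes 5 × ASFR × survival:
  15–19: 5 × 134.8/1000 × 0.9632 = 0.64920
  20–24: 5 × 254.1/1000 × 0.9548 = 1.21307
  25–29: 5 × 210.0/1000 × 0.9359 = 0.98270
  30–34: 5 × 55.8/1000 × 0.9181 = 0.25615
  35–39: 5 × 4.7/1000 × 0.9041 = 0.02125
  40–44: 5 × 0.1/1000 × 0.8882 = 0.00044
Sum = 3.12281
NRR = 0.49261 × 3.12281 = 1.53833

1.538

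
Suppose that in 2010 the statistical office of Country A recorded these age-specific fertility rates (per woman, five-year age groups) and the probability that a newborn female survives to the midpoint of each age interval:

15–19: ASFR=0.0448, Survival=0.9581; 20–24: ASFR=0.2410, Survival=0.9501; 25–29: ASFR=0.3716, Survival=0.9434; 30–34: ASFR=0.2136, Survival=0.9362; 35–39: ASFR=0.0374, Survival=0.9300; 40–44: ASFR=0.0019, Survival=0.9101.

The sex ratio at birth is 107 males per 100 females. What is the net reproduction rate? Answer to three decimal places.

Proportion female at birth = 100 / (100 + 107) = 0.48309.
Each age group contributes 5 × ASFR × survival:
  15–19: 5 × 0.0448 × 0.9581 = 0.21461
  20–24: 5 × 0.2410 × 0.9501 = 1.14487
  25–29: 5 × 0.3716 × 0.9434 = 1.75284
  30–34: 5 × 0.2136 × 0.9362 = 0.99986
  35–39: 5 × 0.0374 × 0.9300 = 0.17391
  40–44: 5 × 0.0019 × 0.9101 = 0.00865
Sum = 4.29474
NRR = 0.48309 × 4.29474 = 2.07475

2.075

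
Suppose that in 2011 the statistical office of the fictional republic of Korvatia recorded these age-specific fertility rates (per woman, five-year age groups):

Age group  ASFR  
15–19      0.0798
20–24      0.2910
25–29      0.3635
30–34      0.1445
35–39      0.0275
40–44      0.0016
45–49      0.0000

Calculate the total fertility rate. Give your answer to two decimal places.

4.54

Sum of ASFRs = 0.0798 + 0.2910 + 0.3635 + 0.1445 + 0.0275 + 0.0016 + 0.0000 = 0.9079
TFR = 5 × 0.9079 = 4.5395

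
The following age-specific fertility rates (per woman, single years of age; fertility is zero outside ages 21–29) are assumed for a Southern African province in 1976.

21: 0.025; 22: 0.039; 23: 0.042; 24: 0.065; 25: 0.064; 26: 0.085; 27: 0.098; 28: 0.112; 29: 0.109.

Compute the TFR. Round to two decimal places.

Sum of ASFRs = 0.025 + 0.039 + 0.042 + 0.065 + 0.064 + 0.085 + 0.098 + 0.112 + 0.109 = 0.639
TFR = 0.639

0.64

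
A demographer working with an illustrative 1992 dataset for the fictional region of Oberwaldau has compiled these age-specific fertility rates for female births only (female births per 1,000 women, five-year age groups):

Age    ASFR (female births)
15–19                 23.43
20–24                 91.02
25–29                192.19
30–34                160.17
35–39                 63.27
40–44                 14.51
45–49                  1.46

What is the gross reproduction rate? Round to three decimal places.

Sum of female ASFRs = 23.43 + 91.02 + 192.19 + 160.17 + 63.27 + 14.51 + 1.46 = 546.05
GRR = 5 × 546.05 / 1000 = 2.73025

2.730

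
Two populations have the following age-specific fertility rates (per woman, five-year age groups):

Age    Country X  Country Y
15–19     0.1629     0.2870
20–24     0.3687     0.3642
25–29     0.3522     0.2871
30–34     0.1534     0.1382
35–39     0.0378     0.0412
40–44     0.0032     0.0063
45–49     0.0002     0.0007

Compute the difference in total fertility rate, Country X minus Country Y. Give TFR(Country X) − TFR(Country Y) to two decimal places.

Country X:
  Sum of ASFRs = 0.1629 + 0.3687 + 0.3522 + 0.1534 + 0.0378 + 0.0032 + 0.0002 = 1.0784
  TFR = 5 × 1.0784 = 5.392
Country Y:
  Sum of ASFRs = 0.2870 + 0.3642 + 0.2871 + 0.1382 + 0.0412 + 0.0063 + 0.0007 = 1.1247
  TFR = 5 × 1.1247 = 5.6235
Difference = 5.392 − 5.6235 = -0.2315

-0.23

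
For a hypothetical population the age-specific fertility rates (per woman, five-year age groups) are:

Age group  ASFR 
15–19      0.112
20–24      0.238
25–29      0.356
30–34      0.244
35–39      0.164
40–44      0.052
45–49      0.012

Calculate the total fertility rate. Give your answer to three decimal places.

Sum of ASFRs = 0.112 + 0.238 + 0.356 + 0.244 + 0.164 + 0.052 + 0.012 = 1.178
TFR = 5 × 1.178 = 5.89

5.890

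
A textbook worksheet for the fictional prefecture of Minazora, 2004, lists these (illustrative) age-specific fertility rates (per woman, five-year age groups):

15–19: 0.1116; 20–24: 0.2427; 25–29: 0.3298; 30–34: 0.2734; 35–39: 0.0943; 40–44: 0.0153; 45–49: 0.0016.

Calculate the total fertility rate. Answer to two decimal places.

5.34

Sum of ASFRs = 0.1116 + 0.2427 + 0.3298 + 0.2734 + 0.0943 + 0.0153 + 0.0016 = 1.0687
TFR = 5 × 1.0687 = 5.3435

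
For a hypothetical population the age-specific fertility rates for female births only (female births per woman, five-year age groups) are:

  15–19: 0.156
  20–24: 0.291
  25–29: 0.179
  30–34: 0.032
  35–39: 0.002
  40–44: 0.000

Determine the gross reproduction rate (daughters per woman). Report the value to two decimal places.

3.30

Sum of female ASFRs = 0.156 + 0.291 + 0.179 + 0.032 + 0.002 + 0.000 = 0.660
GRR = 5 × 0.660 = 3.3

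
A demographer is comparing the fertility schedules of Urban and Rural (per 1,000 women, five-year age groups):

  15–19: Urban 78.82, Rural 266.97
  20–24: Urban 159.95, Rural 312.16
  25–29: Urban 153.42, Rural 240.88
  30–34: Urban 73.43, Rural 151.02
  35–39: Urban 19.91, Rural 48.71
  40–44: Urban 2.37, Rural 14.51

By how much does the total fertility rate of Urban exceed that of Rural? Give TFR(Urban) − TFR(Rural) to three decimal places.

-2.732

Urban:
  Sum of ASFRs = 78.82 + 159.95 + 153.42 + 73.43 + 19.91 + 2.37 = 487.90
  TFR = 5 × 487.90 / 1000 = 2.4395
Rural:
  Sum of ASFRs = 266.97 + 312.16 + 240.88 + 151.02 + 48.71 + 14.51 = 1034.25
  TFR = 5 × 1034.25 / 1000 = 5.17125
Difference = 2.4395 − 5.17125 = -2.73175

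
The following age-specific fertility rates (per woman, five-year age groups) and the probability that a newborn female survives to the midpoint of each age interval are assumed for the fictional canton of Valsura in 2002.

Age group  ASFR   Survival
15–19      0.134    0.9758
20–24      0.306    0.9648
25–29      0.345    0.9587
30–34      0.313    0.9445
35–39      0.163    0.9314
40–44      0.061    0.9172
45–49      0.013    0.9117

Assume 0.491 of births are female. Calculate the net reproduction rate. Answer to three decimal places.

Proportion female at birth = 0.491.
Each age group contributes 5 × ASFR × survival:
  15–19: 5 × 0.134 × 0.9758 = 0.65379
  20–24: 5 × 0.306 × 0.9648 = 1.47614
  25–29: 5 × 0.345 × 0.9587 = 1.65376
  30–34: 5 × 0.313 × 0.9445 = 1.47814
  35–39: 5 × 0.163 × 0.9314 = 0.75909
  40–44: 5 × 0.061 × 0.9172 = 0.27975
  45–49: 5 × 0.013 × 0.9117 = 0.05926
Sum = 6.35993
NRR = 0.491 × 6.35993 = 3.12273
With NRR above 1 the population is above replacement fertility.

3.123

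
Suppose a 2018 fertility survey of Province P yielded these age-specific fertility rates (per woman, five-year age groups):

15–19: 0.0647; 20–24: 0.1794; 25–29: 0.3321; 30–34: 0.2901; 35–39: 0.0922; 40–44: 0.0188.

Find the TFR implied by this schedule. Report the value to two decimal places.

4.89

Sum of ASFRs = 0.0647 + 0.1794 + 0.3321 + 0.2901 + 0.0922 + 0.0188 = 0.9773
TFR = 5 × 0.9773 = 4.8865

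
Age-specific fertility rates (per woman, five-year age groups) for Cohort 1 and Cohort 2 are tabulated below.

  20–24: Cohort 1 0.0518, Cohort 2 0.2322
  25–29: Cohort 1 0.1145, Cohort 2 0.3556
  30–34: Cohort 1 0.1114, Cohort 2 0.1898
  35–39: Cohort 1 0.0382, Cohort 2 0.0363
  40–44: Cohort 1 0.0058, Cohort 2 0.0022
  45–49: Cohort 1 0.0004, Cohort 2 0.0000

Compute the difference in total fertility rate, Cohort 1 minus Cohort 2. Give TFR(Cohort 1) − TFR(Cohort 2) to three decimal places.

Cohort 1:
  Sum of ASFRs = 0.0518 + 0.1145 + 0.1114 + 0.0382 + 0.0058 + 0.0004 = 0.3221
  TFR = 5 × 0.3221 = 1.6105
Cohort 2:
  Sum of ASFRs = 0.2322 + 0.3556 + 0.1898 + 0.0363 + 0.0022 + 0.0000 = 0.8161
  TFR = 5 × 0.8161 = 4.0805
Difference = 1.6105 − 4.0805 = -2.47

-2.470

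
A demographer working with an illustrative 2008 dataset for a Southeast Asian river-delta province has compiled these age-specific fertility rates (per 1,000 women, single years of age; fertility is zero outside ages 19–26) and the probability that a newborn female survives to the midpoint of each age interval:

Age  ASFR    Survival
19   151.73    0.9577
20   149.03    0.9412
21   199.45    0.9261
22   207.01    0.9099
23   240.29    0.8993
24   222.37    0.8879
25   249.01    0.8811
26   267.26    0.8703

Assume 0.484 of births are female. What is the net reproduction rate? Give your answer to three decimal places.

Proportion female at birth = 0.484.
Weighting each age-specific rate by interval width and survival:
  19: 1 × 151.73/1000 × 0.9577 = 0.14531
  20: 1 × 149.03/1000 × 0.9412 = 0.14027
  21: 1 × 199.45/1000 × 0.9261 = 0.18471
  22: 1 × 207.01/1000 × 0.9099 = 0.18836
  23: 1 × 240.29/1000 × 0.8993 = 0.21609
  24: 1 × 222.37/1000 × 0.8879 = 0.19744
  25: 1 × 249.01/1000 × 0.8811 = 0.21940
  26: 1 × 267.26/1000 × 0.8703 = 0.23260
Sum = 1.52418
NRR = 0.484 × 1.52418 = 0.73770

0.738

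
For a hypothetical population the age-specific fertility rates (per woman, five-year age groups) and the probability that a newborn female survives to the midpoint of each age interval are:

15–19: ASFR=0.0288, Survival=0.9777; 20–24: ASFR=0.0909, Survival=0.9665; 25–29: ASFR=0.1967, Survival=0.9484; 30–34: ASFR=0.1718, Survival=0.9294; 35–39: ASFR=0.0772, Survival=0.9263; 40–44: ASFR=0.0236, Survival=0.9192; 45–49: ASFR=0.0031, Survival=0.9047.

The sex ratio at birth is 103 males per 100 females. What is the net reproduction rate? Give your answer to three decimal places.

Proportion female at birth = 100 / (100 + 103) = 0.49261.
Survival-weighted fertility by age (5·fₓ·Sₓ):
  15–19: 5 × 0.0288 × 0.9777 = 0.14079
  20–24: 5 × 0.0909 × 0.9665 = 0.43927
  25–29: 5 × 0.1967 × 0.9484 = 0.93275
  30–34: 5 × 0.1718 × 0.9294 = 0.79835
  35–39: 5 × 0.0772 × 0.9263 = 0.35755
  40–44: 5 × 0.0236 × 0.9192 = 0.10847
  45–49: 5 × 0.0031 × 0.9047 = 0.01402
Sum = 2.79120
NRR = 0.49261 × 2.79120 = 1.37497
NRR > 1, so each generation more than replaces itself.

1.375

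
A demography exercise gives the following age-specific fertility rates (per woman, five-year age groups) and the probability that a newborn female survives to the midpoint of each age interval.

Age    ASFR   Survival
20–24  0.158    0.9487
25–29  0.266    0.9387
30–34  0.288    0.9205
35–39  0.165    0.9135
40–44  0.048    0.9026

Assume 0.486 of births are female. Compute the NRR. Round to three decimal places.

2.087

Proportion female at birth = 0.486.
Survival-weighted fertility by age (5·fₓ·Sₓ):
  20–24: 5 × 0.158 × 0.9487 = 0.74947
  25–29: 5 × 0.266 × 0.9387 = 1.24847
  30–34: 5 × 0.288 × 0.9205 = 1.32552
  35–39: 5 × 0.165 × 0.9135 = 0.75364
  40–44: 5 × 0.048 × 0.9026 = 0.21662
Sum = 4.29372
NRR = 0.486 × 4.29372 = 2.08675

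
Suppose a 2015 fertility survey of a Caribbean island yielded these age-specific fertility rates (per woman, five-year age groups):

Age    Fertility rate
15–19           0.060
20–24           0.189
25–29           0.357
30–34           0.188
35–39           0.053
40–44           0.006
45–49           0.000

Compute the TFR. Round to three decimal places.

4.265

Sum of ASFRs = 0.060 + 0.189 + 0.357 + 0.188 + 0.053 + 0.006 + 0.000 = 0.853
TFR = 5 × 0.853 = 4.265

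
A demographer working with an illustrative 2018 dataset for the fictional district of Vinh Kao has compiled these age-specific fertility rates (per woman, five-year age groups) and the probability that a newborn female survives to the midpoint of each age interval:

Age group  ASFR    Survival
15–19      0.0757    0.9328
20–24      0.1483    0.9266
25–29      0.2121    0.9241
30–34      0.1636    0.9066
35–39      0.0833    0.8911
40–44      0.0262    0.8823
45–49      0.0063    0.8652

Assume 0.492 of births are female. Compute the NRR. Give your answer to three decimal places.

1.612

Proportion female at birth = 0.492.
Per-age-group product (5 × ASFR × survival probability):
  15–19: 5 × 0.0757 × 0.9328 = 0.35306
  20–24: 5 × 0.1483 × 0.9266 = 0.68707
  25–29: 5 × 0.2121 × 0.9241 = 0.98001
  30–34: 5 × 0.1636 × 0.9066 = 0.74160
  35–39: 5 × 0.0833 × 0.8911 = 0.37114
  40–44: 5 × 0.0262 × 0.8823 = 0.11558
  45–49: 5 × 0.0063 × 0.8652 = 0.02725
Sum = 3.27571
NRR = 0.492 × 3.27571 = 1.61165
An NRR exceeding 1 indicates intrinsic growth under these rates.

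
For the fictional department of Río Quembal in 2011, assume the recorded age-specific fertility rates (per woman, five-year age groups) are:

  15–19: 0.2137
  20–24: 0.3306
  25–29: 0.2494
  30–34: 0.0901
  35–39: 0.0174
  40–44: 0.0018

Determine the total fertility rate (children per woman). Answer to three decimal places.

4.515

Sum of ASFRs = 0.2137 + 0.3306 + 0.2494 + 0.0901 + 0.0174 + 0.0018 = 0.9030
TFR = 5 × 0.9030 = 4.515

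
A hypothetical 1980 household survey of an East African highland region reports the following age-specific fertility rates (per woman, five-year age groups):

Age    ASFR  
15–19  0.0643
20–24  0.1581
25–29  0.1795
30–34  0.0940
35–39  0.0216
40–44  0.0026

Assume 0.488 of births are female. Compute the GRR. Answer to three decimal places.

Proportion female at birth = 0.488.
Sum of ASFRs = 0.0643 + 0.1581 + 0.1795 + 0.0940 + 0.0216 + 0.0026 = 0.5201
TFR = 5 × 0.5201 = 2.6005
GRR = 0.488 × 2.6005 = 1.26904

1.269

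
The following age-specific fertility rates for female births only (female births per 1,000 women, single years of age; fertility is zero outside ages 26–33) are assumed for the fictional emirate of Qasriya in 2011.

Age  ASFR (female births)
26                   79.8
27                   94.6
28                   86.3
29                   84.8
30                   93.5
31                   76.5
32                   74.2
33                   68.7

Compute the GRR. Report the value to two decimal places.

0.66

Sum of female ASFRs = 79.8 + 94.6 + 86.3 + 84.8 + 93.5 + 76.5 + 74.2 + 68.7 = 658.4
GRR = 658.4 / 1000 = 0.6584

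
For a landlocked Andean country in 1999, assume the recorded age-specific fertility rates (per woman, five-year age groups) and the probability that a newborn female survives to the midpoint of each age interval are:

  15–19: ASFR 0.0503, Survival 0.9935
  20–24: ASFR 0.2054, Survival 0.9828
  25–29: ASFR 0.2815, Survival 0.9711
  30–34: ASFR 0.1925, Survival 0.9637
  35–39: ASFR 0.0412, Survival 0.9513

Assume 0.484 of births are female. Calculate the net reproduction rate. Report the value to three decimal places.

1.815

Proportion female at birth = 0.484.
Weighting each age-specific rate by interval width and survival:
  15–19: 5 × 0.0503 × 0.9935 = 0.24987
  20–24: 5 × 0.2054 × 0.9828 = 1.00934
  25–29: 5 × 0.2815 × 0.9711 = 1.36682
  30–34: 5 × 0.1925 × 0.9637 = 0.92756
  35–39: 5 × 0.0412 × 0.9513 = 0.19597
Sum = 3.74956
NRR = 0.484 × 3.74956 = 1.81479
With NRR above 1 the population is above replacement fertility.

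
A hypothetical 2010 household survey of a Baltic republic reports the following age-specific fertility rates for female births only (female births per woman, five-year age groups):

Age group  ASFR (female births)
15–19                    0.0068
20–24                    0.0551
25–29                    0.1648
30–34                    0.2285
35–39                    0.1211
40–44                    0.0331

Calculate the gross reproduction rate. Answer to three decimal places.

3.047

Sum of female ASFRs = 0.0068 + 0.0551 + 0.1648 + 0.2285 + 0.1211 + 0.0331 = 0.6094
GRR = 5 × 0.6094 = 3.047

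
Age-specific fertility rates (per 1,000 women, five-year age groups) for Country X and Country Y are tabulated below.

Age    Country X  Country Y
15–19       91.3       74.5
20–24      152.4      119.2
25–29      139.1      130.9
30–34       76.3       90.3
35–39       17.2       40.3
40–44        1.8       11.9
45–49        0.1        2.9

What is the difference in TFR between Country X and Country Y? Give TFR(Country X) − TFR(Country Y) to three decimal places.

0.041

Country X:
  Sum of ASFRs = 91.3 + 152.4 + 139.1 + 76.3 + 17.2 + 1.8 + 0.1 = 478.2
  TFR = 5 × 478.2 / 1000 = 2.391
Country Y:
  Sum of ASFRs = 74.5 + 119.2 + 130.9 + 90.3 + 40.3 + 11.9 + 2.9 = 470.0
  TFR = 5 × 470.0 / 1000 = 2.35
Difference = 2.391 − 2.35 = 0.041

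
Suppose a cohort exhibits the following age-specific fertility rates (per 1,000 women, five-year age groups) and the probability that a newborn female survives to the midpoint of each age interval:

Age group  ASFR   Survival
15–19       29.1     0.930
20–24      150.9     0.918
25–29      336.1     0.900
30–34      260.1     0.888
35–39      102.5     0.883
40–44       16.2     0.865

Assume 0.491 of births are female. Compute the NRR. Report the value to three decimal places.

1.973

Proportion female at birth = 0.491.
Weighting each age-specific rate by interval width and survival:
  15–19: 5 × 29.1/1000 × 0.930 = 0.13532
  20–24: 5 × 150.9/1000 × 0.918 = 0.69263
  25–29: 5 × 336.1/1000 × 0.900 = 1.51245
  30–34: 5 × 260.1/1000 × 0.888 = 1.15484
  35–39: 5 × 102.5/1000 × 0.883 = 0.45254
  40–44: 5 × 16.2/1000 × 0.865 = 0.07007
Sum = 4.01785
NRR = 0.491 × 4.01785 = 1.97276
An NRR exceeding 1 indicates intrinsic growth under these rates.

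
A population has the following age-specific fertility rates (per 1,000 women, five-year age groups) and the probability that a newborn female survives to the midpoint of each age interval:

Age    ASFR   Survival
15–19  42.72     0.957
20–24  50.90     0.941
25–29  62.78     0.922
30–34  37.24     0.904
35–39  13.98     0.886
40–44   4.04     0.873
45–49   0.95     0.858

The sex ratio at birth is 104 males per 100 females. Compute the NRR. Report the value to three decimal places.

0.483

Proportion female at birth = 100 / (100 + 104) = 0.49020.
Each age group contributes 5 × ASFR × survival:
  15–19: 5 × 42.72/1000 × 0.957 = 0.20442
  20–24: 5 × 50.90/1000 × 0.941 = 0.23948
  25–29: 5 × 62.78/1000 × 0.922 = 0.28942
  30–34: 5 × 37.24/1000 × 0.904 = 0.16832
  35–39: 5 × 13.98/1000 × 0.886 = 0.06193
  40–44: 5 × 4.04/1000 × 0.873 = 0.01763
  45–49: 5 × 0.95/1000 × 0.858 = 0.00408
Sum = 0.98528
NRR = 0.49020 × 0.98528 = 0.48298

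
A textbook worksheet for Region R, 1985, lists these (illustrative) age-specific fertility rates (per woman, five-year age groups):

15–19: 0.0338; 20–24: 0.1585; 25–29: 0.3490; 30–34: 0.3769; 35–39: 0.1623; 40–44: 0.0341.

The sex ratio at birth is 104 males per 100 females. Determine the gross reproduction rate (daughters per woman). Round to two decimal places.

2.73

Proportion female at birth = 100 / (100 + 104) = 0.49020.
Sum of ASFRs = 0.0338 + 0.1585 + 0.3490 + 0.3769 + 0.1623 + 0.0341 = 1.1146
TFR = 5 × 1.1146 = 5.573
GRR = 0.49020 × 5.573 = 2.73188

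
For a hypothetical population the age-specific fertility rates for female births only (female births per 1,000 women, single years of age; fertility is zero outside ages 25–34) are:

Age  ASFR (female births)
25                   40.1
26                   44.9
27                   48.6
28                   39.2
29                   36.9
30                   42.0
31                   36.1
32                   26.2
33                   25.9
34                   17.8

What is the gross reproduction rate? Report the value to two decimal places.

Sum of female ASFRs = 40.1 + 44.9 + 48.6 + 39.2 + 36.9 + 42.0 + 36.1 + 26.2 + 25.9 + 17.8 = 357.7
GRR = 357.7 / 1000 = 0.3577

0.36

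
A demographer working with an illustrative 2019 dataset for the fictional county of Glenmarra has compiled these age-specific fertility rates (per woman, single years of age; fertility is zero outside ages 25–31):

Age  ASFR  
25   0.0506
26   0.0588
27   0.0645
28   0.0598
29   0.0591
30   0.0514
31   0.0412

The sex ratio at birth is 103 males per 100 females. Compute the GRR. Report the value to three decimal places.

0.190

Proportion female at birth = 100 / (100 + 103) = 0.49261.
Sum of ASFRs = 0.0506 + 0.0588 + 0.0645 + 0.0598 + 0.0591 + 0.0514 + 0.0412 = 0.3854
TFR = 0.3854
GRR = 0.49261 × 0.3854 = 0.18985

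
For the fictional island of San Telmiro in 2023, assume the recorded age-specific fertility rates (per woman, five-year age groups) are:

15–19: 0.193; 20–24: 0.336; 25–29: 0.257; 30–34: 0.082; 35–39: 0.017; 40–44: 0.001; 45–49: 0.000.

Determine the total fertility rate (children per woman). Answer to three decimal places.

4.430

Sum of ASFRs = 0.193 + 0.336 + 0.257 + 0.082 + 0.017 + 0.001 + 0.000 = 0.886
TFR = 5 × 0.886 = 4.43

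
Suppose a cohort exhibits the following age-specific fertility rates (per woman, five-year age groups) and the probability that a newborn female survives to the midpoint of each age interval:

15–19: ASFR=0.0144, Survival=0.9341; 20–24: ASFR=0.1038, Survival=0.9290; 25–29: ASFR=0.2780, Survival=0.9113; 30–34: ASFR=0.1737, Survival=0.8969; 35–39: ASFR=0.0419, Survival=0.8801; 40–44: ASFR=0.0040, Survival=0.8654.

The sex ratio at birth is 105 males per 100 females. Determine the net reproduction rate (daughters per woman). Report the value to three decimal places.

1.364

Proportion female at birth = 100 / (100 + 105) = 0.48780.
Survival-weighted fertility by age (5·fₓ·Sₓ):
  15–19: 5 × 0.0144 × 0.9341 = 0.06726
  20–24: 5 × 0.1038 × 0.9290 = 0.48215
  25–29: 5 × 0.2780 × 0.9113 = 1.26671
  30–34: 5 × 0.1737 × 0.8969 = 0.77896
  35–39: 5 × 0.0419 × 0.8801 = 0.18438
  40–44: 5 × 0.0040 × 0.8654 = 0.01731
Sum = 2.79677
NRR = 0.48780 × 2.79677 = 1.36426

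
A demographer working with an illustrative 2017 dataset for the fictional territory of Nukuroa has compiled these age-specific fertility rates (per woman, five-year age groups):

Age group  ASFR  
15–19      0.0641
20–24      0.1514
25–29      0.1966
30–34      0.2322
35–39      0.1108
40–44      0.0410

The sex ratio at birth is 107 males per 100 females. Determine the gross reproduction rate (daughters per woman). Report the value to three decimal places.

Proportion female at birth = 100 / (100 + 107) = 0.48309.
Sum of ASFRs = 0.0641 + 0.1514 + 0.1966 + 0.2322 + 0.1108 + 0.0410 = 0.7961
TFR = 5 × 0.7961 = 3.9805
GRR = 0.48309 × 3.9805 = 1.92294

1.923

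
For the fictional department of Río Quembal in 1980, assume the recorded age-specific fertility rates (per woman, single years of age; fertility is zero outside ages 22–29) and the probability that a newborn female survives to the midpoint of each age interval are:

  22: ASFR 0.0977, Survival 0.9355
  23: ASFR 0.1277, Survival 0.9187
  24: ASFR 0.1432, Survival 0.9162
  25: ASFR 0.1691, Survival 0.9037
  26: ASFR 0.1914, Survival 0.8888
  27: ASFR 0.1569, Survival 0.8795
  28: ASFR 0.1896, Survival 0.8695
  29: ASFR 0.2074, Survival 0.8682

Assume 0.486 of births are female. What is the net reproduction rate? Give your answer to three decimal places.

0.557

Proportion female at birth = 0.486.
Each age group contributes 1 × ASFR × survival:
  22: 1 × 0.0977 × 0.9355 = 0.09140
  23: 1 × 0.1277 × 0.9187 = 0.11732
  24: 1 × 0.1432 × 0.9162 = 0.13120
  25: 1 × 0.1691 × 0.9037 = 0.15282
  26: 1 × 0.1914 × 0.8888 = 0.17012
  27: 1 × 0.1569 × 0.8795 = 0.13799
  28: 1 × 0.1896 × 0.8695 = 0.16486
  29: 1 × 0.2074 × 0.8682 = 0.18006
Sum = 1.14577
NRR = 0.486 × 1.14577 = 0.55684
NRR < 1, so the cohort does not fully replace itself.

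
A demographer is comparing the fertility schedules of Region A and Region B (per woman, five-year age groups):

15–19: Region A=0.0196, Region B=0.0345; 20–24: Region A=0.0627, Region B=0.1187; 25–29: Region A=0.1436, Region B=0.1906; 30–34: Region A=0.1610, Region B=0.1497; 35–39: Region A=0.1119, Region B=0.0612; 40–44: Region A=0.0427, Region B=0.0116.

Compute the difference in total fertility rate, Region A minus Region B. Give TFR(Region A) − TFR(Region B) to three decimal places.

-0.124

Region A:
  Sum of ASFRs = 0.0196 + 0.0627 + 0.1436 + 0.1610 + 0.1119 + 0.0427 = 0.5415
  TFR = 5 × 0.5415 = 2.7075
Region B:
  Sum of ASFRs = 0.0345 + 0.1187 + 0.1906 + 0.1497 + 0.0612 + 0.0116 = 0.5663
  TFR = 5 × 0.5663 = 2.8315
Difference = 2.7075 − 2.8315 = -0.124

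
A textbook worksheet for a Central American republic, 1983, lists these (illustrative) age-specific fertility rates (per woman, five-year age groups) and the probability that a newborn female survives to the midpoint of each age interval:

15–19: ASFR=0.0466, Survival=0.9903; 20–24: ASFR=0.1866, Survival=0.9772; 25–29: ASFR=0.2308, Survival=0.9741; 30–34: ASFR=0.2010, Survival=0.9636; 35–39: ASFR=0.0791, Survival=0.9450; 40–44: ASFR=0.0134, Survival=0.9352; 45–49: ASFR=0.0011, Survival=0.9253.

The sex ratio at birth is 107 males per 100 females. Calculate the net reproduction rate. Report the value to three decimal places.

1.776

Proportion female at birth = 100 / (100 + 107) = 0.48309.
Per-age-group product (5 × ASFR × survival probability):
  15–19: 5 × 0.0466 × 0.9903 = 0.23074
  20–24: 5 × 0.1866 × 0.9772 = 0.91173
  25–29: 5 × 0.2308 × 0.9741 = 1.12411
  30–34: 5 × 0.2010 × 0.9636 = 0.96842
  35–39: 5 × 0.0791 × 0.9450 = 0.37375
  40–44: 5 × 0.0134 × 0.9352 = 0.06266
  45–49: 5 × 0.0011 × 0.9253 = 0.00509
Sum = 3.67650
NRR = 0.48309 × 3.67650 = 1.77608
With NRR above 1 the population is above replacement fertility.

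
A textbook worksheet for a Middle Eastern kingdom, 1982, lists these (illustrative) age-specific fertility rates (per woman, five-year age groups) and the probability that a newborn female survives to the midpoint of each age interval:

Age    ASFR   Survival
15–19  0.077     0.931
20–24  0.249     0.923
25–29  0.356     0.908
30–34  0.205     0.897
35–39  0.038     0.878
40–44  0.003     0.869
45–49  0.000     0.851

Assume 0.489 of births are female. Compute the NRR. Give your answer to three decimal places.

2.065

Proportion female at birth = 0.489.
Survival-weighted fertility by age (5·fₓ·Sₓ):
  15–19: 5 × 0.077 × 0.931 = 0.35844
  20–24: 5 × 0.249 × 0.923 = 1.14914
  25–29: 5 × 0.356 × 0.908 = 1.61624
  30–34: 5 × 0.205 × 0.897 = 0.91943
  35–39: 5 × 0.038 × 0.878 = 0.16682
  40–44: 5 × 0.003 × 0.869 = 0.01304
  45–49: 5 × 0.000 × 0.851 = 0.00000
Sum = 4.22311
NRR = 0.489 × 4.22311 = 2.06510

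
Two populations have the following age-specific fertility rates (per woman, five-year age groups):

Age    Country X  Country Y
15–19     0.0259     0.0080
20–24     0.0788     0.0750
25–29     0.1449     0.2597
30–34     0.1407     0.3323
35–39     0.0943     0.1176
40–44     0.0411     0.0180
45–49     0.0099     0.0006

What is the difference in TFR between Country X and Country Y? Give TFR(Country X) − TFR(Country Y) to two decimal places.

-1.38

Country X:
  Sum of ASFRs = 0.0259 + 0.0788 + 0.1449 + 0.1407 + 0.0943 + 0.0411 + 0.0099 = 0.5356
  TFR = 5 × 0.5356 = 2.678
Country Y:
  Sum of ASFRs = 0.0080 + 0.0750 + 0.2597 + 0.3323 + 0.1176 + 0.0180 + 0.0006 = 0.8112
  TFR = 5 × 0.8112 = 4.056
Difference = 2.678 − 4.056 = -1.378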